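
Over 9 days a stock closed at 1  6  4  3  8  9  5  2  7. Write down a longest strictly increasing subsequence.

1, 6, 8, 9

Patience tails give the LIS length; then backtrack through the dp parents:
1 → extends → [1]
6 → extends → [1, 6]
4 → replaces 6 → [1, 4]
3 → replaces 4 → [1, 3]
8 → extends → [1, 3, 8]
9 → extends → [1, 3, 8, 9]
5 → replaces 8 → [1, 3, 5, 9]
2 → replaces 3 → [1, 2, 5, 9]
7 → replaces 9 → [1, 2, 5, 7]
Length 4; one witness is 1, 6, 8, 9.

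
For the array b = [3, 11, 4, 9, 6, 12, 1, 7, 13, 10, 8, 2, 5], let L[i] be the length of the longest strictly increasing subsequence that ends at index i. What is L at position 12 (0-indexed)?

dp[i] = 1 + max{dp[j] : j<i, b[j]<b[i]} (or 1 if no such j):
i:      0  1  2  3  4  5  6  7  8  9 10 11 12
b[i]:   3 11  4  9  6 12  1  7 13 10  8  2  5
dp:     1  2  2  3  3  4  1  4  5  5  5  2  3
At index 12 the value is 3.

3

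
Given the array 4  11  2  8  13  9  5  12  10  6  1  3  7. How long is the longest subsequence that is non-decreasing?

4

Let dp[i] be the length of the longest such subsequence ending at index i:
i:      1  2  3  4  5  6  7  8  9 10 11 12 13
a[i]:   4 11  2  8 13  9  5 12 10  6  1  3  7
dp:     1  2  1  2  3  3  2  4  4  3  1  2  4
Maximum dp value is 4.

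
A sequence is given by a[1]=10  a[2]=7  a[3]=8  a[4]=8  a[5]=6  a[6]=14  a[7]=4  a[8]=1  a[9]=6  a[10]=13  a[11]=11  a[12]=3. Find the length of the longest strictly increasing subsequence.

Let dp[i] be the length of the longest such subsequence ending at index i:
i:      1  2  3  4  5  6  7  8  9 10 11 12
a[i]:  10  7  8  8  6 14  4  1  6 13 11  3
dp:     1  1  2  2  1  3  1  1  2  3  3  2
Maximum dp value is 3.

3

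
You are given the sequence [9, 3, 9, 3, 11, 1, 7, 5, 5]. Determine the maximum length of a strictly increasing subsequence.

3

Track the smallest tail for each achievable length (strict):
9 → extends → [9]
3 → replaces 9 → [3]
9 → extends → [3, 9]
3 → already a tail → [3, 9]
11 → extends → [3, 9, 11]
1 → replaces 3 → [1, 9, 11]
7 → replaces 9 → [1, 7, 11]
5 → replaces 7 → [1, 5, 11]
5 → already a tail → [1, 5, 11]
Three tails, so the longest strictly increasing subsequence has length 3 (e.g. 3, 9, 11).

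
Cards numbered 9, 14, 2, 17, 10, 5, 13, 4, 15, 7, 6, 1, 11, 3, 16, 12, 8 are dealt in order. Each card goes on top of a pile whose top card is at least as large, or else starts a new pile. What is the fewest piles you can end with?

5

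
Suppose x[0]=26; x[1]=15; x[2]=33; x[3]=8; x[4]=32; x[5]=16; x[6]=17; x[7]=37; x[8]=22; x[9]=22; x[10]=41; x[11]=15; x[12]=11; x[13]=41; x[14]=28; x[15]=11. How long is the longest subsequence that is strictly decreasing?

Let dp[i] be the longest strictly decreasing subsequence ending at i:
i:      0  1  2  3  4  5  6  7  8  9 10 11 12 13 14 15
x[i]:  26 15 33  8 32 16 17 37 22 22 41 15 11 41 28 11
dp:     1  2  1  3  2  3  3  1  3  3  1  4  5  1  3  5
Maximum is 5.

5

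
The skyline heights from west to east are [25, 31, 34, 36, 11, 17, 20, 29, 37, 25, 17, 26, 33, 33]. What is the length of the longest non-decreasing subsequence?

Track the smallest tail for each achievable length (allowing ties):
25 → extends → [25]
31 → extends → [25, 31]
34 → extends → [25, 31, 34]
36 → extends → [25, 31, 34, 36]
11 → replaces 25 → [11, 31, 34, 36]
17 → replaces 31 → [11, 17, 34, 36]
20 → replaces 34 → [11, 17, 20, 36]
29 → replaces 36 → [11, 17, 20, 29]
37 → extends → [11, 17, 20, 29, 37]
25 → replaces 29 → [11, 17, 20, 25, 37]
17 → replaces 20 → [11, 17, 17, 25, 37]
26 → replaces 37 → [11, 17, 17, 25, 26]
33 → extends → [11, 17, 17, 25, 26, 33]
33 → extends → [11, 17, 17, 25, 26, 33, 33]
Seven tails, so the longest non-decreasing subsequence has length 7 (e.g. 11, 17, 20, 25, 26, 33, 33).

7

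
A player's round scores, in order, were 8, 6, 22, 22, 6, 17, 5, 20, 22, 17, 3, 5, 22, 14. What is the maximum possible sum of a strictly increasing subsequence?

67

Let S[i] be the best sum of a strictly increasing subsequence ending at i:
i:      1  2  3  4  5  6  7  8  9 10 11 12 13 14
a[i]:   8  6 22 22  6 17  5 20 22 17  3  5 22 14
S:      8  6 30 30  6 25  5 45 67 25  3  8 67 22
Maximum is 67 (e.g. 8 + 17 + 20 + 22).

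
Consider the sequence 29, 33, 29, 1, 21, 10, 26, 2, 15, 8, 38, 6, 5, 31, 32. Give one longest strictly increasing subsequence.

1, 21, 26, 31, 32

Patience tails give the LIS length; then backtrack through the dp parents:
29 → extends → [29]
33 → extends → [29, 33]
29 → already a tail → [29, 33]
1 → replaces 29 → [1, 33]
21 → replaces 33 → [1, 21]
10 → replaces 21 → [1, 10]
26 → extends → [1, 10, 26]
2 → replaces 10 → [1, 2, 26]
15 → replaces 26 → [1, 2, 15]
8 → replaces 15 → [1, 2, 8]
38 → extends → [1, 2, 8, 38]
6 → replaces 8 → [1, 2, 6, 38]
5 → replaces 6 → [1, 2, 5, 38]
31 → replaces 38 → [1, 2, 5, 31]
32 → extends → [1, 2, 5, 31, 32]
Length 5; one witness is 1, 21, 26, 31, 32.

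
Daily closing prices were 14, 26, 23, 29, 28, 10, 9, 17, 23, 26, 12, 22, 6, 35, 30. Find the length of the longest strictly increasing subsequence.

5

Track the smallest tail for each achievable length (strict):
14 → extends → [14]
26 → extends → [14, 26]
23 → replaces 26 → [14, 23]
29 → extends → [14, 23, 29]
28 → replaces 29 → [14, 23, 28]
10 → replaces 14 → [10, 23, 28]
9 → replaces 10 → [9, 23, 28]
17 → replaces 23 → [9, 17, 28]
23 → replaces 28 → [9, 17, 23]
26 → extends → [9, 17, 23, 26]
12 → replaces 17 → [9, 12, 23, 26]
22 → replaces 23 → [9, 12, 22, 26]
6 → replaces 9 → [6, 12, 22, 26]
35 → extends → [6, 12, 22, 26, 35]
30 → replaces 35 → [6, 12, 22, 26, 30]
Five tails, so the longest strictly increasing subsequence has length 5 (e.g. 14, 17, 23, 26, 35).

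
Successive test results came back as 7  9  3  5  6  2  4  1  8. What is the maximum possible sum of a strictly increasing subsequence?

22

Let S[i] be the best sum of a strictly increasing subsequence ending at i:
i:      1  2  3  4  5  6  7  8  9
a[i]:   7  9  3  5  6  2  4  1  8
S:      7 16  3  8 14  2  7  1 22
Maximum is 22 (e.g. 3 + 5 + 6 + 8).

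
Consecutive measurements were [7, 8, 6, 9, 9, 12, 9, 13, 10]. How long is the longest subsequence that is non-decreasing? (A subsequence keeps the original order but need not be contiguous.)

6

Let dp[i] be the length of the longest such subsequence ending at index i:
i:      1  2  3  4  5  6  7  8  9
a[i]:   7  8  6  9  9 12  9 13 10
dp:     1  2  1  3  4  5  5  6  6
Maximum dp value is 6.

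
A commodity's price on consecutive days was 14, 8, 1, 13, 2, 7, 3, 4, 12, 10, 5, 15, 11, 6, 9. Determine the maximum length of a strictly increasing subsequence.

Let dp[i] be the length of the longest such subsequence ending at index i:
i:      1  2  3  4  5  6  7  8  9 10 11 12 13 14 15
a[i]:  14  8  1 13  2  7  3  4 12 10  5 15 11  6  9
dp:     1  1  1  2  2  3  3  4  5  5  5  6  6  6  7
Maximum dp value is 7.

7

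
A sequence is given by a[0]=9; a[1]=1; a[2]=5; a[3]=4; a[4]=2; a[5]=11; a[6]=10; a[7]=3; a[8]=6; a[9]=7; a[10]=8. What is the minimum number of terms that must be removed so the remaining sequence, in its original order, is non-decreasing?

Fewest deletions = n − (longest non-decreasing subsequence).
Patience tails:
9 → extends → [9]
1 → replaces 9 → [1]
5 → extends → [1, 5]
4 → replaces 5 → [1, 4]
2 → replaces 4 → [1, 2]
11 → extends → [1, 2, 11]
10 → replaces 11 → [1, 2, 10]
3 → replaces 10 → [1, 2, 3]
6 → extends → [1, 2, 3, 6]
7 → extends → [1, 2, 3, 6, 7]
8 → extends → [1, 2, 3, 6, 7, 8]
Longest non-decreasing subsequence has length 6, so deletions = 11 − 6 = 5.

5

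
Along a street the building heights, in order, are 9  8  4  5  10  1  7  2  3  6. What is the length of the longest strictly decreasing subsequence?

4

Let dp[i] be the longest strictly decreasing subsequence ending at i:
i:      1  2  3  4  5  6  7  8  9 10
a[i]:   9  8  4  5 10  1  7  2  3  6
dp:     1  2  3  3  1  4  3  4  4  4
Maximum is 4.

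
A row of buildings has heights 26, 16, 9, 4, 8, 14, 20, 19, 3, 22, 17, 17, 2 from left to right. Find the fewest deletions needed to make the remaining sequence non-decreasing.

Fewest deletions = n − (longest non-decreasing subsequence).
Patience tails:
26 → extends → [26]
16 → replaces 26 → [16]
9 → replaces 16 → [9]
4 → replaces 9 → [4]
8 → extends → [4, 8]
14 → extends → [4, 8, 14]
20 → extends → [4, 8, 14, 20]
19 → replaces 20 → [4, 8, 14, 19]
3 → replaces 4 → [3, 8, 14, 19]
22 → extends → [3, 8, 14, 19, 22]
17 → replaces 19 → [3, 8, 14, 17, 22]
17 → replaces 22 → [3, 8, 14, 17, 17]
2 → replaces 3 → [2, 8, 14, 17, 17]
Longest non-decreasing subsequence has length 5, so deletions = 13 − 5 = 8.

8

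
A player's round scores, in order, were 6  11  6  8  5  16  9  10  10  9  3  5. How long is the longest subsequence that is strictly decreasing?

4

Negate each value so 'decreasing' becomes 'increasing', then run patience tails on the negated sequence:
-6 → extends → [-6]
-11 → replaces -6 → [-11]
-6 → extends → [-11, -6]
-8 → replaces -6 → [-11, -8]
-5 → extends → [-11, -8, -5]
-16 → replaces -11 → [-16, -8, -5]
-9 → replaces -8 → [-16, -9, -5]
-10 → replaces -9 → [-16, -10, -5]
-10 → already a tail → [-16, -10, -5]
-9 → replaces -5 → [-16, -10, -9]
-3 → extends → [-16, -10, -9, -3]
-5 → replaces -3 → [-16, -10, -9, -5]
Four tails, so the longest strictly decreasing subsequence of the original has length 4.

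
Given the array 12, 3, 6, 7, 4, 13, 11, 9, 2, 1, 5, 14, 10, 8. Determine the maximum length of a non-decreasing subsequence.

Track the smallest tail for each achievable length (allowing ties):
12 → extends → [12]
3 → replaces 12 → [3]
6 → extends → [3, 6]
7 → extends → [3, 6, 7]
4 → replaces 6 → [3, 4, 7]
13 → extends → [3, 4, 7, 13]
11 → replaces 13 → [3, 4, 7, 11]
9 → replaces 11 → [3, 4, 7, 9]
2 → replaces 3 → [2, 4, 7, 9]
1 → replaces 2 → [1, 4, 7, 9]
5 → replaces 7 → [1, 4, 5, 9]
14 → extends → [1, 4, 5, 9, 14]
10 → replaces 14 → [1, 4, 5, 9, 10]
8 → replaces 9 → [1, 4, 5, 8, 10]
Five tails, so the longest non-decreasing subsequence has length 5 (e.g. 3, 6, 7, 13, 14).

5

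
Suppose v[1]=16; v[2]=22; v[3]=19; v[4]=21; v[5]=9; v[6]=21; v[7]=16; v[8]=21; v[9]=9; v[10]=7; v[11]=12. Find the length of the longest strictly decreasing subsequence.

Negate each value so 'decreasing' becomes 'increasing', then run patience tails on the negated sequence:
-16 → extends → [-16]
-22 → replaces -16 → [-22]
-19 → extends → [-22, -19]
-21 → replaces -19 → [-22, -21]
-9 → extends → [-22, -21, -9]
-21 → already a tail → [-22, -21, -9]
-16 → replaces -9 → [-22, -21, -16]
-21 → already a tail → [-22, -21, -16]
-9 → extends → [-22, -21, -16, -9]
-7 → extends → [-22, -21, -16, -9, -7]
-12 → replaces -9 → [-22, -21, -16, -12, -7]
Five tails, so the longest strictly decreasing subsequence of the original has length 5.

5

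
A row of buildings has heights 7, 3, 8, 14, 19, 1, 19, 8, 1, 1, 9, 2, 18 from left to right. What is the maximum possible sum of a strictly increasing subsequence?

Let S[i] be the best sum of a strictly increasing subsequence ending at i:
i:      1  2  3  4  5  6  7  8  9 10 11 12 13
a[i]:   7  3  8 14 19  1 19  8  1  1  9  2 18
S:      7  3 15 29 48  1 48 15  1  1 24  3 47
Maximum is 48 (e.g. 7 + 8 + 14 + 19).

48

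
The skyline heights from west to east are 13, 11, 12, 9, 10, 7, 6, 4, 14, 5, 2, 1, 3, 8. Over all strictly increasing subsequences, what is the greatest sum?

37

Let S[i] be the best sum of a strictly increasing subsequence ending at i:
i:      1  2  3  4  5  6  7  8  9 10 11 12 13 14
a[i]:  13 11 12  9 10  7  6  4 14  5  2  1  3  8
S:     13 11 23  9 19  7  6  4 37  9  2  1  5 17
Maximum is 37 (e.g. 11 + 12 + 14).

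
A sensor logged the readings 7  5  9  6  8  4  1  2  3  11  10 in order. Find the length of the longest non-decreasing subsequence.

Let dp[i] be the length of the longest such subsequence ending at index i:
i:      1  2  3  4  5  6  7  8  9 10 11
a[i]:   7  5  9  6  8  4  1  2  3 11 10
dp:     1  1  2  2  3  1  1  2  3  4  4
Maximum dp value is 4.

4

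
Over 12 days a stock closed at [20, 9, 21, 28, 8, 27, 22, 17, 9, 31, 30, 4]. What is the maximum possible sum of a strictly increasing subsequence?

Let S[i] be the best sum of a strictly increasing subsequence ending at i:
i:       1   2   3   4   5   6   7   8   9  10  11  12
a[i]:   20   9  21  28   8  27  22  17   9  31  30   4
S:      20   9  41  69   8  68  63  26  17 100  99   4
Maximum is 100 (e.g. 20 + 21 + 28 + 31).

100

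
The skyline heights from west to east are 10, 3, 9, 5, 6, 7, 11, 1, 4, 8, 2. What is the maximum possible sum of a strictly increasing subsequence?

32

Let S[i] be the best sum of a strictly increasing subsequence ending at i:
i:      1  2  3  4  5  6  7  8  9 10 11
a[i]:  10  3  9  5  6  7 11  1  4  8  2
S:     10  3 12  8 14 21 32  1  7 29  3
Maximum is 32 (e.g. 3 + 5 + 6 + 7 + 11).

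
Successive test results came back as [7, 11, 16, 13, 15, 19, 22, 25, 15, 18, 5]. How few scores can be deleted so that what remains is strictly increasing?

Fewest deletions = n − (longest strictly increasing subsequence).
i:      1  2  3  4  5  6  7  8  9 10 11
a[i]:   7 11 16 13 15 19 22 25 15 18  5
dp:     1  2  3  3  4  5  6  7  4  5  1
max dp = 7, so deletions = 11 − 7 = 4.

4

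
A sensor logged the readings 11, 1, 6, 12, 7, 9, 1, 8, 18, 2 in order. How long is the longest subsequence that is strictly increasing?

Let dp[i] be the length of the longest such subsequence ending at index i:
i:      1  2  3  4  5  6  7  8  9 10
a[i]:  11  1  6 12  7  9  1  8 18  2
dp:     1  1  2  3  3  4  1  4  5  2
Maximum dp value is 5.

5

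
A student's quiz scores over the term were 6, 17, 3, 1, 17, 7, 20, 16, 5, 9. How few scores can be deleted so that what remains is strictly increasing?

Fewest deletions = n − (longest strictly increasing subsequence).
Patience tails:
6 → extends → [6]
17 → extends → [6, 17]
3 → replaces 6 → [3, 17]
1 → replaces 3 → [1, 17]
17 → already a tail → [1, 17]
7 → replaces 17 → [1, 7]
20 → extends → [1, 7, 20]
16 → replaces 20 → [1, 7, 16]
5 → replaces 7 → [1, 5, 16]
9 → replaces 16 → [1, 5, 9]
Longest strictly increasing subsequence has length 3, so deletions = 10 − 3 = 7.

7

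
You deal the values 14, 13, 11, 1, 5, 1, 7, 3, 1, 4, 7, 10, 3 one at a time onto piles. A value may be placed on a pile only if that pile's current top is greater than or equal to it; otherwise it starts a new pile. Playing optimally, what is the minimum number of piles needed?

The minimum number of non-increasing subsequences covering a sequence equals the length of its longest strictly increasing subsequence.
LIS length is 5 (e.g. 1, 3, 4, 7, 10), so 5 piles are needed.

5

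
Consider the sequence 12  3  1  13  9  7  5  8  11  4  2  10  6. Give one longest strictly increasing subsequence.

Patience tails give the LIS length; then backtrack through the dp parents:
12 → extends → [12]
3 → replaces 12 → [3]
1 → replaces 3 → [1]
13 → extends → [1, 13]
9 → replaces 13 → [1, 9]
7 → replaces 9 → [1, 7]
5 → replaces 7 → [1, 5]
8 → extends → [1, 5, 8]
11 → extends → [1, 5, 8, 11]
4 → replaces 5 → [1, 4, 8, 11]
2 → replaces 4 → [1, 2, 8, 11]
10 → replaces 11 → [1, 2, 8, 10]
6 → replaces 8 → [1, 2, 6, 10]
Length 4; one witness is 3, 7, 8, 11.

3, 7, 8, 11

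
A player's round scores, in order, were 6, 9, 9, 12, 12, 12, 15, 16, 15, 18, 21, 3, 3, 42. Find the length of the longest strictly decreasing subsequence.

Negate each value so 'decreasing' becomes 'increasing', then run patience tails on the negated sequence:
-6 → extends → [-6]
-9 → replaces -6 → [-9]
-9 → already a tail → [-9]
-12 → replaces -9 → [-12]
-12 → already a tail → [-12]
-12 → already a tail → [-12]
-15 → replaces -12 → [-15]
-16 → replaces -15 → [-16]
-15 → extends → [-16, -15]
-18 → replaces -16 → [-18, -15]
-21 → replaces -18 → [-21, -15]
-3 → extends → [-21, -15, -3]
-3 → already a tail → [-21, -15, -3]
-42 → replaces -21 → [-42, -15, -3]
Three tails, so the longest strictly decreasing subsequence of the original has length 3.

3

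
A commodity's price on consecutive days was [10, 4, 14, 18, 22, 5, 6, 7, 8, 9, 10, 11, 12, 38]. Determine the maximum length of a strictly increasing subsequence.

Let dp[i] be the length of the longest such subsequence ending at index i:
i:      1  2  3  4  5  6  7  8  9 10 11 12 13 14
a[i]:  10  4 14 18 22  5  6  7  8  9 10 11 12 38
dp:     1  1  2  3  4  2  3  4  5  6  7  8  9 10
Maximum dp value is 10.

10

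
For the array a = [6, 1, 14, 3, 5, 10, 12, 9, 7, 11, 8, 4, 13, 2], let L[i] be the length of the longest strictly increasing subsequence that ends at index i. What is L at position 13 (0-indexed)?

2

dp[i] = 1 + max{dp[j] : j<i, a[j]<a[i]} (or 1 if no such j):
i:      0  1  2  3  4  5  6  7  8  9 10 11 12 13
a[i]:   6  1 14  3  5 10 12  9  7 11  8  4 13  2
dp:     1  1  2  2  3  4  5  4  4  5  5  3  6  2
At index 13 the value is 2.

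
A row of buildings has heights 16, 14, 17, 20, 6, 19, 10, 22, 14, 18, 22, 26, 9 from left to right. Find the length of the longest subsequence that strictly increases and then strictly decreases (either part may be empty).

inc[i] = longest strictly increasing subsequence ending at i; dec[i] = longest strictly decreasing subsequence starting at i:
i:      1  2  3  4  5  6  7  8  9 10 11 12 13
a[i]:  16 14 17 20  6 19 10 22 14 18 22 26  9
inc:    1  1  2  3  1  3  2  4  3  4  5  6  2
dec:    4  3  3  4  1  3  2  3  2  2  2  2  1
Best peak at i=12 (value 26): inc=6, dec=2, length 6+2−1 = 7.

7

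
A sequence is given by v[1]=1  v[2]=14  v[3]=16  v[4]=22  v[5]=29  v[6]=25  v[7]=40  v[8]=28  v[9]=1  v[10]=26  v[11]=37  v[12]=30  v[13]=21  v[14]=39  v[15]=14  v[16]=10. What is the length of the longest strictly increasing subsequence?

Track the smallest tail for each achievable length (strict):
1 → extends → [1]
14 → extends → [1, 14]
16 → extends → [1, 14, 16]
22 → extends → [1, 14, 16, 22]
29 → extends → [1, 14, 16, 22, 29]
25 → replaces 29 → [1, 14, 16, 22, 25]
40 → extends → [1, 14, 16, 22, 25, 40]
28 → replaces 40 → [1, 14, 16, 22, 25, 28]
1 → already a tail → [1, 14, 16, 22, 25, 28]
26 → replaces 28 → [1, 14, 16, 22, 25, 26]
37 → extends → [1, 14, 16, 22, 25, 26, 37]
30 → replaces 37 → [1, 14, 16, 22, 25, 26, 30]
21 → replaces 22 → [1, 14, 16, 21, 25, 26, 30]
39 → extends → [1, 14, 16, 21, 25, 26, 30, 39]
14 → already a tail → [1, 14, 16, 21, 25, 26, 30, 39]
10 → replaces 14 → [1, 10, 16, 21, 25, 26, 30, 39]
Eight tails, so the longest strictly increasing subsequence has length 8 (e.g. 1, 14, 16, 22, 25, 28, 37, 39).

8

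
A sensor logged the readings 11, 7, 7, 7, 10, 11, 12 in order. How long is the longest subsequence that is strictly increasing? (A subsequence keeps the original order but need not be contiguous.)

4

Track the smallest tail for each achievable length (strict):
11 → extends → [11]
7 → replaces 11 → [7]
7 → already a tail → [7]
7 → already a tail → [7]
10 → extends → [7, 10]
11 → extends → [7, 10, 11]
12 → extends → [7, 10, 11, 12]
Four tails, so the longest strictly increasing subsequence has length 4 (e.g. 7, 10, 11, 12).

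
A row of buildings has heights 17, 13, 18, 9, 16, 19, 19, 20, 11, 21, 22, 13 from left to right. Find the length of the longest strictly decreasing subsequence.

3

Negate each value so 'decreasing' becomes 'increasing', then run patience tails on the negated sequence:
-17 → extends → [-17]
-13 → extends → [-17, -13]
-18 → replaces -17 → [-18, -13]
-9 → extends → [-18, -13, -9]
-16 → replaces -13 → [-18, -16, -9]
-19 → replaces -18 → [-19, -16, -9]
-19 → already a tail → [-19, -16, -9]
-20 → replaces -19 → [-20, -16, -9]
-11 → replaces -9 → [-20, -16, -11]
-21 → replaces -20 → [-21, -16, -11]
-22 → replaces -21 → [-22, -16, -11]
-13 → replaces -11 → [-22, -16, -13]
Three tails, so the longest strictly decreasing subsequence of the original has length 3.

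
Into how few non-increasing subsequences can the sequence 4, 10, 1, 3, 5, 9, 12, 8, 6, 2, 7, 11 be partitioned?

6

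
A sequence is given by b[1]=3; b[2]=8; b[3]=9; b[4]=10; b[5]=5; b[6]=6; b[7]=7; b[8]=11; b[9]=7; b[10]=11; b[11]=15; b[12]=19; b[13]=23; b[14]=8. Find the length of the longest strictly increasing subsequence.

8

Track the smallest tail for each achievable length (strict):
3 → extends → [3]
8 → extends → [3, 8]
9 → extends → [3, 8, 9]
10 → extends → [3, 8, 9, 10]
5 → replaces 8 → [3, 5, 9, 10]
6 → replaces 9 → [3, 5, 6, 10]
7 → replaces 10 → [3, 5, 6, 7]
11 → extends → [3, 5, 6, 7, 11]
7 → already a tail → [3, 5, 6, 7, 11]
11 → already a tail → [3, 5, 6, 7, 11]
15 → extends → [3, 5, 6, 7, 11, 15]
19 → extends → [3, 5, 6, 7, 11, 15, 19]
23 → extends → [3, 5, 6, 7, 11, 15, 19, 23]
8 → replaces 11 → [3, 5, 6, 7, 8, 15, 19, 23]
Eight tails, so the longest strictly increasing subsequence has length 8 (e.g. 3, 8, 9, 10, 11, 15, 19, 23).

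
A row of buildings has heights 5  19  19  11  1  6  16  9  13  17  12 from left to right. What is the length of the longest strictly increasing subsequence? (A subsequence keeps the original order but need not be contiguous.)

5

Track the smallest tail for each achievable length (strict):
5 → extends → [5]
19 → extends → [5, 19]
19 → already a tail → [5, 19]
11 → replaces 19 → [5, 11]
1 → replaces 5 → [1, 11]
6 → replaces 11 → [1, 6]
16 → extends → [1, 6, 16]
9 → replaces 16 → [1, 6, 9]
13 → extends → [1, 6, 9, 13]
17 → extends → [1, 6, 9, 13, 17]
12 → replaces 13 → [1, 6, 9, 12, 17]
Five tails, so the longest strictly increasing subsequence has length 5 (e.g. 5, 6, 9, 13, 17).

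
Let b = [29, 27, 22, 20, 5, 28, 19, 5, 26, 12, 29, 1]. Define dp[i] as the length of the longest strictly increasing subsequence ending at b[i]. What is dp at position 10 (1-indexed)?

dp[i] = 1 + max{dp[j] : j<i, b[j]<b[i]} (or 1 if no such j):
i:      1  2  3  4  5  6  7  8  9 10 11 12
b[i]:  29 27 22 20  5 28 19  5 26 12 29  1
dp:     1  1  1  1  1  2  2  1  3  2  4  1
At index 10 the value is 2.

2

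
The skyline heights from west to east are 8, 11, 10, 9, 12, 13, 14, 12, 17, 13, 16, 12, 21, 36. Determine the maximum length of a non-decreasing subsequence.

8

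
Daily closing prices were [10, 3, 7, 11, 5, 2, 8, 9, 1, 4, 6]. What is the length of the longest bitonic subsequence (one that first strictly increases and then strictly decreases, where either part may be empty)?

inc[i] = longest strictly increasing subsequence ending at i; dec[i] = longest strictly decreasing subsequence starting at i:
i:      1  2  3  4  5  6  7  8  9 10 11
a[i]:  10  3  7 11  5  2  8  9  1  4  6
inc:    1  1  2  3  2  1  3  4  1  2  3
dec:    5  3  4  4  3  2  2  2  1  1  1
Best peak at i=4 (value 11): inc=3, dec=4, length 3+4−1 = 6.

6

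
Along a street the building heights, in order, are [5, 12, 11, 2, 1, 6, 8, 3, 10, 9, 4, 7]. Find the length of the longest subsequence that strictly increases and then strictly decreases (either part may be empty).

6

inc[i] = longest strictly increasing subsequence ending at i; dec[i] = longest strictly decreasing subsequence starting at i:
i:      1  2  3  4  5  6  7  8  9 10 11 12
a[i]:   5 12 11  2  1  6  8  3 10  9  4  7
inc:    1  2  2  1  1  2  3  2  4  4  3  4
dec:    3  5  4  2  1  2  2  1  3  2  1  1
Best peak at i=2 (value 12): inc=2, dec=5, length 2+5−1 = 6.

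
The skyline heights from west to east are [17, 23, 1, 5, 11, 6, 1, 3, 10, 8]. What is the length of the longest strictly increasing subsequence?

Let dp[i] be the length of the longest such subsequence ending at index i:
i:      1  2  3  4  5  6  7  8  9 10
a[i]:  17 23  1  5 11  6  1  3 10  8
dp:     1  2  1  2  3  3  1  2  4  4
Maximum dp value is 4.

4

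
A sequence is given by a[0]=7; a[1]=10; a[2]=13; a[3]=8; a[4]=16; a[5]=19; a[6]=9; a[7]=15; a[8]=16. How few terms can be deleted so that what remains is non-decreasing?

4

Fewest deletions = n − (longest non-decreasing subsequence).
Patience tails:
7 → extends → [7]
10 → extends → [7, 10]
13 → extends → [7, 10, 13]
8 → replaces 10 → [7, 8, 13]
16 → extends → [7, 8, 13, 16]
19 → extends → [7, 8, 13, 16, 19]
9 → replaces 13 → [7, 8, 9, 16, 19]
15 → replaces 16 → [7, 8, 9, 15, 19]
16 → replaces 19 → [7, 8, 9, 15, 16]
Longest non-decreasing subsequence has length 5, so deletions = 9 − 5 = 4.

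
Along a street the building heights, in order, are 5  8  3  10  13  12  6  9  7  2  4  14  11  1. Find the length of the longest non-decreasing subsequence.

Track the smallest tail for each achievable length (allowing ties):
5 → extends → [5]
8 → extends → [5, 8]
3 → replaces 5 → [3, 8]
10 → extends → [3, 8, 10]
13 → extends → [3, 8, 10, 13]
12 → replaces 13 → [3, 8, 10, 12]
6 → replaces 8 → [3, 6, 10, 12]
9 → replaces 10 → [3, 6, 9, 12]
7 → replaces 9 → [3, 6, 7, 12]
2 → replaces 3 → [2, 6, 7, 12]
4 → replaces 6 → [2, 4, 7, 12]
14 → extends → [2, 4, 7, 12, 14]
11 → replaces 12 → [2, 4, 7, 11, 14]
1 → replaces 2 → [1, 4, 7, 11, 14]
Five tails, so the longest non-decreasing subsequence has length 5 (e.g. 5, 8, 10, 13, 14).

5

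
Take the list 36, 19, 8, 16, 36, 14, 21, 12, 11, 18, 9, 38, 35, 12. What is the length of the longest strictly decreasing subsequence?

Negate each value so 'decreasing' becomes 'increasing', then run patience tails on the negated sequence:
-36 → extends → [-36]
-19 → extends → [-36, -19]
-8 → extends → [-36, -19, -8]
-16 → replaces -8 → [-36, -19, -16]
-36 → already a tail → [-36, -19, -16]
-14 → extends → [-36, -19, -16, -14]
-21 → replaces -19 → [-36, -21, -16, -14]
-12 → extends → [-36, -21, -16, -14, -12]
-11 → extends → [-36, -21, -16, -14, -12, -11]
-18 → replaces -16 → [-36, -21, -18, -14, -12, -11]
-9 → extends → [-36, -21, -18, -14, -12, -11, -9]
-38 → replaces -36 → [-38, -21, -18, -14, -12, -11, -9]
-35 → replaces -21 → [-38, -35, -18, -14, -12, -11, -9]
-12 → already a tail → [-38, -35, -18, -14, -12, -11, -9]
Seven tails, so the longest strictly decreasing subsequence of the original has length 7.

7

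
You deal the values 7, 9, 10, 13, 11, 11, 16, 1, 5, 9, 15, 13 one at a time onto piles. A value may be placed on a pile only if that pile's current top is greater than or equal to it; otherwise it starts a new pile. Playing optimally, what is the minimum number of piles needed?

Place each on the leftmost legal pile:
7 → new pile 1 (tops now [7])
9 → new pile 2 (tops now [7, 9])
10 → new pile 3 (tops now [7, 9, 10])
13 → new pile 4 (tops now [7, 9, 10, 13])
11 → pile 4 (tops now [7, 9, 10, 11])
11 → pile 4 (tops now [7, 9, 10, 11])
16 → new pile 5 (tops now [7, 9, 10, 11, 16])
1 → pile 1 (tops now [1, 9, 10, 11, 16])
5 → pile 2 (tops now [1, 5, 10, 11, 16])
9 → pile 3 (tops now [1, 5, 9, 11, 16])
15 → pile 5 (tops now [1, 5, 9, 11, 15])
13 → pile 5 (tops now [1, 5, 9, 11, 13])
Five piles.

5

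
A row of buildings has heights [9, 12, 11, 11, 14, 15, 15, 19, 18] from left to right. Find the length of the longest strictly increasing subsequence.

5

Track the smallest tail for each achievable length (strict):
9 → extends → [9]
12 → extends → [9, 12]
11 → replaces 12 → [9, 11]
11 → already a tail → [9, 11]
14 → extends → [9, 11, 14]
15 → extends → [9, 11, 14, 15]
15 → already a tail → [9, 11, 14, 15]
19 → extends → [9, 11, 14, 15, 19]
18 → replaces 19 → [9, 11, 14, 15, 18]
Five tails, so the longest strictly increasing subsequence has length 5 (e.g. 9, 12, 14, 15, 19).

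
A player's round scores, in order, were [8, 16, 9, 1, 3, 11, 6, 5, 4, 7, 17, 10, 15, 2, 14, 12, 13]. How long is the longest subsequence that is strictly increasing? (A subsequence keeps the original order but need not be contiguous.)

7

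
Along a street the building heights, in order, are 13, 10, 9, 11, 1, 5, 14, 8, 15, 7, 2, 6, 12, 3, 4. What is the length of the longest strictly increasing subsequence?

4

Track the smallest tail for each achievable length (strict):
13 → extends → [13]
10 → replaces 13 → [10]
9 → replaces 10 → [9]
11 → extends → [9, 11]
1 → replaces 9 → [1, 11]
5 → replaces 11 → [1, 5]
14 → extends → [1, 5, 14]
8 → replaces 14 → [1, 5, 8]
15 → extends → [1, 5, 8, 15]
7 → replaces 8 → [1, 5, 7, 15]
2 → replaces 5 → [1, 2, 7, 15]
6 → replaces 7 → [1, 2, 6, 15]
12 → replaces 15 → [1, 2, 6, 12]
3 → replaces 6 → [1, 2, 3, 12]
4 → replaces 12 → [1, 2, 3, 4]
Four tails, so the longest strictly increasing subsequence has length 4 (e.g. 10, 11, 14, 15).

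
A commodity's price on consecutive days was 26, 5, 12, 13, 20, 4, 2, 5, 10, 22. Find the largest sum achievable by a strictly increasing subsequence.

72

Let S[i] be the best sum of a strictly increasing subsequence ending at i:
i:      1  2  3  4  5  6  7  8  9 10
a[i]:  26  5 12 13 20  4  2  5 10 22
S:     26  5 17 30 50  4  2  9 19 72
Maximum is 72 (e.g. 5 + 12 + 13 + 20 + 22).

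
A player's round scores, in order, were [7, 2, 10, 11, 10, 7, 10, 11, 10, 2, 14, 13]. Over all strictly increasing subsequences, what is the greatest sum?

Let S[i] be the best sum of a strictly increasing subsequence ending at i:
i:      1  2  3  4  5  6  7  8  9 10 11 12
a[i]:   7  2 10 11 10  7 10 11 10  2 14 13
S:      7  2 17 28 17  9 19 30 19  2 44 43
Maximum is 44 (e.g. 2 + 7 + 10 + 11 + 14).

44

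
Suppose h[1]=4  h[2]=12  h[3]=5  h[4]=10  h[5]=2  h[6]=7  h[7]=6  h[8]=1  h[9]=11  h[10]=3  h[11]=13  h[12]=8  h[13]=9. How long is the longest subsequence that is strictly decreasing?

5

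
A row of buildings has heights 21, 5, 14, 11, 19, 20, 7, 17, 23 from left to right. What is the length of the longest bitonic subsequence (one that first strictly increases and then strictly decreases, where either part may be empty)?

5

inc[i] = longest strictly increasing subsequence ending at i; dec[i] = longest strictly decreasing subsequence starting at i:
i:      1  2  3  4  5  6  7  8  9
a[i]:  21  5 14 11 19 20  7 17 23
inc:    1  1  2  2  3  4  2  3  5
dec:    4  1  3  2  2  2  1  1  1
Best peak at i=6 (value 20): inc=4, dec=2, length 4+2−1 = 5.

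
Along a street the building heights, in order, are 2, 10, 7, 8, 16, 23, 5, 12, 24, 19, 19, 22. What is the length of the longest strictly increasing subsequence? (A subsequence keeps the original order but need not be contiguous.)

6

Let dp[i] be the length of the longest such subsequence ending at index i:
i:      1  2  3  4  5  6  7  8  9 10 11 12
a[i]:   2 10  7  8 16 23  5 12 24 19 19 22
dp:     1  2  2  3  4  5  2  4  6  5  5  6
Maximum dp value is 6.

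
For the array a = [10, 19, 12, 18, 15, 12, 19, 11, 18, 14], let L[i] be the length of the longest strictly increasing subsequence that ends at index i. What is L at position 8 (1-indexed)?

2

dp[i] = 1 + max{dp[j] : j<i, a[j]<a[i]} (or 1 if no such j):
i:      1  2  3  4  5  6  7  8  9 10
a[i]:  10 19 12 18 15 12 19 11 18 14
dp:     1  2  2  3  3  2  4  2  4  3
At index 8 the value is 2.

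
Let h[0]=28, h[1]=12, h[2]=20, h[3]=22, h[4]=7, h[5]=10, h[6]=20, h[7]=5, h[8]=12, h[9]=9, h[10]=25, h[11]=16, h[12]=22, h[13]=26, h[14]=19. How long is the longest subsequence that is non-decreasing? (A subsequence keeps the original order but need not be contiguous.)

6

Let dp[i] be the length of the longest such subsequence ending at index i:
i:      0  1  2  3  4  5  6  7  8  9 10 11 12 13 14
h[i]:  28 12 20 22  7 10 20  5 12  9 25 16 22 26 19
dp:     1  1  2  3  1  2  3  1  3  2  4  4  5  6  5
Maximum dp value is 6.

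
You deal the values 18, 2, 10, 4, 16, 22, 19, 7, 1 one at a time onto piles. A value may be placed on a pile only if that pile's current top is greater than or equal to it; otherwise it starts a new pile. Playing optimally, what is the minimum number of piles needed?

4

The minimum number of non-increasing subsequences covering a sequence equals the length of its longest strictly increasing subsequence.
LIS length is 4 (e.g. 2, 10, 16, 22), so 4 piles are needed.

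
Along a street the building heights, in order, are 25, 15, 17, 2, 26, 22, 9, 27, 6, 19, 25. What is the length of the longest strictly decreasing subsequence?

4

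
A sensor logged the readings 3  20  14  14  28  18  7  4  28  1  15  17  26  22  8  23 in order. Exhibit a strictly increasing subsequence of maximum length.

3, 14, 15, 17, 22, 23

Patience tails give the LIS length; then backtrack through the dp parents:
3 → extends → [3]
20 → extends → [3, 20]
14 → replaces 20 → [3, 14]
14 → already a tail → [3, 14]
28 → extends → [3, 14, 28]
18 → replaces 28 → [3, 14, 18]
7 → replaces 14 → [3, 7, 18]
4 → replaces 7 → [3, 4, 18]
28 → extends → [3, 4, 18, 28]
1 → replaces 3 → [1, 4, 18, 28]
15 → replaces 18 → [1, 4, 15, 28]
17 → replaces 28 → [1, 4, 15, 17]
26 → extends → [1, 4, 15, 17, 26]
22 → replaces 26 → [1, 4, 15, 17, 22]
8 → replaces 15 → [1, 4, 8, 17, 22]
23 → extends → [1, 4, 8, 17, 22, 23]
Length 6; one witness is 3, 14, 15, 17, 22, 23.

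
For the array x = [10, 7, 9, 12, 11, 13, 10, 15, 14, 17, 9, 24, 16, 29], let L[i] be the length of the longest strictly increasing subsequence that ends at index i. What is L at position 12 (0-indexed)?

dp[i] = 1 + max{dp[j] : j<i, x[j]<x[i]} (or 1 if no such j):
i:      0  1  2  3  4  5  6  7  8  9 10 11 12 13
x[i]:  10  7  9 12 11 13 10 15 14 17  9 24 16 29
dp:     1  1  2  3  3  4  3  5  5  6  2  7  6  8
At index 12 the value is 6.

6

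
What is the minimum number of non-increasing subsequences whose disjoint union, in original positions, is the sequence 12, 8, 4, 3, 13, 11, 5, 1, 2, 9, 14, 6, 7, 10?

Place each on the leftmost legal pile:
12 → new pile 1 (tops now [12])
8 → pile 1 (tops now [8])
4 → pile 1 (tops now [4])
3 → pile 1 (tops now [3])
13 → new pile 2 (tops now [3, 13])
11 → pile 2 (tops now [3, 11])
5 → pile 2 (tops now [3, 5])
1 → pile 1 (tops now [1, 5])
2 → pile 2 (tops now [1, 2])
9 → new pile 3 (tops now [1, 2, 9])
14 → new pile 4 (tops now [1, 2, 9, 14])
6 → pile 3 (tops now [1, 2, 6, 14])
7 → pile 4 (tops now [1, 2, 6, 7])
10 → new pile 5 (tops now [1, 2, 6, 7, 10])
Five piles.

5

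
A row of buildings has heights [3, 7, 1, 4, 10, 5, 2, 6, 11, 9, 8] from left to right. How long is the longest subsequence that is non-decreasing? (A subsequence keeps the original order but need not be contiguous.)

5

Let dp[i] be the length of the longest such subsequence ending at index i:
i:      1  2  3  4  5  6  7  8  9 10 11
a[i]:   3  7  1  4 10  5  2  6 11  9  8
dp:     1  2  1  2  3  3  2  4  5  5  5
Maximum dp value is 5.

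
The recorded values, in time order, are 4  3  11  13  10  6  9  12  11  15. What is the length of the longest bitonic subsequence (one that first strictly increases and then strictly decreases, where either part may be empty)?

inc[i] = longest strictly increasing subsequence ending at i; dec[i] = longest strictly decreasing subsequence starting at i:
i:      1  2  3  4  5  6  7  8  9 10
a[i]:   4  3 11 13 10  6  9 12 11 15
inc:    1  1  2  3  2  2  3  4  4  5
dec:    2  1  3  3  2  1  1  2  1  1
Best peak at i=4 (value 13): inc=3, dec=3, length 3+3−1 = 5.

5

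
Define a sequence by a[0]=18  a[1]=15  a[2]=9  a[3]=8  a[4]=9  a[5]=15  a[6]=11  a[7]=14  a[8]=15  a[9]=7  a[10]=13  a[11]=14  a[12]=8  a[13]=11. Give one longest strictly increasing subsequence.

Patience tails give the LIS length; then backtrack through the dp parents:
18 → extends → [18]
15 → replaces 18 → [15]
9 → replaces 15 → [9]
8 → replaces 9 → [8]
9 → extends → [8, 9]
15 → extends → [8, 9, 15]
11 → replaces 15 → [8, 9, 11]
14 → extends → [8, 9, 11, 14]
15 → extends → [8, 9, 11, 14, 15]
7 → replaces 8 → [7, 9, 11, 14, 15]
13 → replaces 14 → [7, 9, 11, 13, 15]
14 → replaces 15 → [7, 9, 11, 13, 14]
8 → replaces 9 → [7, 8, 11, 13, 14]
11 → already a tail → [7, 8, 11, 13, 14]
Length 5; one witness is 8, 9, 11, 14, 15.

8, 9, 11, 14, 15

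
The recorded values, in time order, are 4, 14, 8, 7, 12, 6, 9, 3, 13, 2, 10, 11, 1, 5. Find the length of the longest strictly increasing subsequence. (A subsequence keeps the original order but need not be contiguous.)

5

Let dp[i] be the length of the longest such subsequence ending at index i:
i:      1  2  3  4  5  6  7  8  9 10 11 12 13 14
a[i]:   4 14  8  7 12  6  9  3 13  2 10 11  1  5
dp:     1  2  2  2  3  2  3  1  4  1  4  5  1  2
Maximum dp value is 5.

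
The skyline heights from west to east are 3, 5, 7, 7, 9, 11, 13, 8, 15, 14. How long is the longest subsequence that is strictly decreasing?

2

Let dp[i] be the longest strictly decreasing subsequence ending at i:
i:      1  2  3  4  5  6  7  8  9 10
a[i]:   3  5  7  7  9 11 13  8 15 14
dp:     1  1  1  1  1  1  1  2  1  2
Maximum is 2.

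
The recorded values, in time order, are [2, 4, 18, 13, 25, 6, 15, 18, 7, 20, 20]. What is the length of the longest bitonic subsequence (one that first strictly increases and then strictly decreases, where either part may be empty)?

6

inc[i] = longest strictly increasing subsequence ending at i; dec[i] = longest strictly decreasing subsequence starting at i:
i:      1  2  3  4  5  6  7  8  9 10 11
a[i]:   2  4 18 13 25  6 15 18  7 20 20
inc:    1  2  3  3  4  3  4  5  4  6  6
dec:    1  1  3  2  3  1  2  2  1  1  1
Best peak at i=5 (value 25): inc=4, dec=3, length 4+3−1 = 6.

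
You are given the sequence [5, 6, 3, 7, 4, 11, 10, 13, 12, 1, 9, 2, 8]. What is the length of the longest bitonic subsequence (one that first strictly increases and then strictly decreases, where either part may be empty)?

8

inc[i] = longest strictly increasing subsequence ending at i; dec[i] = longest strictly decreasing subsequence starting at i:
i:      1  2  3  4  5  6  7  8  9 10 11 12 13
a[i]:   5  6  3  7  4 11 10 13 12  1  9  2  8
inc:    1  2  1  3  2  4  4  5  5  1  4  2  4
dec:    3  3  2  3  2  4  3  4  3  1  2  1  1
Best peak at i=8 (value 13): inc=5, dec=4, length 5+4−1 = 8.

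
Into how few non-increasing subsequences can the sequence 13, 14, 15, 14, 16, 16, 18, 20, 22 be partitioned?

The minimum number of non-increasing subsequences covering a sequence equals the length of its longest strictly increasing subsequence.
LIS length is 7 (e.g. 13, 14, 15, 16, 18, 20, 22), so 7 piles are needed.

7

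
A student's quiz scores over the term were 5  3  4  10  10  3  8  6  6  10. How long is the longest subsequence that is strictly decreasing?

Negate each value so 'decreasing' becomes 'increasing', then run patience tails on the negated sequence:
-5 → extends → [-5]
-3 → extends → [-5, -3]
-4 → replaces -3 → [-5, -4]
-10 → replaces -5 → [-10, -4]
-10 → already a tail → [-10, -4]
-3 → extends → [-10, -4, -3]
-8 → replaces -4 → [-10, -8, -3]
-6 → replaces -3 → [-10, -8, -6]
-6 → already a tail → [-10, -8, -6]
-10 → already a tail → [-10, -8, -6]
Three tails, so the longest strictly decreasing subsequence of the original has length 3.

3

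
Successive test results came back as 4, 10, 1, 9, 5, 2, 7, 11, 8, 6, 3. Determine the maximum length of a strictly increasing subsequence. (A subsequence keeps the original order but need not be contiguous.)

4

Let dp[i] be the length of the longest such subsequence ending at index i:
i:      1  2  3  4  5  6  7  8  9 10 11
a[i]:   4 10  1  9  5  2  7 11  8  6  3
dp:     1  2  1  2  2  2  3  4  4  3  3
Maximum dp value is 4.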